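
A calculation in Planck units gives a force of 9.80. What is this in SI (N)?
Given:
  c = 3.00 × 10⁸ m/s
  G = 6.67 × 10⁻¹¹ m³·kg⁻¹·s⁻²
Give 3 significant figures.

1.19 × 10⁴⁵ N

One Planck force: F_P = c⁴/G = 1.21 × 10⁴⁴ N.
9.80 × 1.21 × 10⁴⁴ N = 1.19 × 10⁴⁵ N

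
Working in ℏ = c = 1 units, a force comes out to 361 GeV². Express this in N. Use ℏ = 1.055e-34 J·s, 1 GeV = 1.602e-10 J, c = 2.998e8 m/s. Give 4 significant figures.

Force is [E]/[L] = [E]²/(ℏc); restore (ℏc)⁻¹.
1 GeV² → 1/(ℏc) × (1 GeV in J)² = 8.114e5 N.
Result: 361 × 8.114e5 = 2.929e8 N.

2.929e8 N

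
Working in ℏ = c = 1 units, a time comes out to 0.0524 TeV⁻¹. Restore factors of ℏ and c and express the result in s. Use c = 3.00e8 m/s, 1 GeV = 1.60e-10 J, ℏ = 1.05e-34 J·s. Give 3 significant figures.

3.44e-29 s

A time is [E]⁻¹ in ℏ=c=1; restore one factor of ℏ.
1 GeV⁻¹ → ℏ × (1 GeV in J)⁻¹ = 6.56e-25 s.
Convert the energy scale: 0.0524 TeV⁻¹ = 5.24e-5 GeV⁻¹.
Result: 5.24e-5 × 6.56e-25 = 3.44e-29 s.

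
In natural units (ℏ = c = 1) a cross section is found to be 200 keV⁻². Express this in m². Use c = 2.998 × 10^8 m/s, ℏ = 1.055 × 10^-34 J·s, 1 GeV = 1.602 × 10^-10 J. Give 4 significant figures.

7.796 × 10^-18 m²

Area is [L]² = [E]⁻²·(ℏc)²; restore (ℏc)².
1 GeV⁻² → (ℏc)² × (1 GeV in J)⁻² = 3.898 × 10^-32 m².
Convert the energy scale: 200 keV⁻² = 2.00 × 10^14 GeV⁻².
Result: 2.00 × 10^14 × 3.898 × 10^-32 = 7.796 × 10^-18 m².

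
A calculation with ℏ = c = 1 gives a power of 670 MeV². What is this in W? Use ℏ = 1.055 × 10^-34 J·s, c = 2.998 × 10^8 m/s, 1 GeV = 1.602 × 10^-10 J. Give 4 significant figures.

Power is [E]/[T] = [E]²/ℏ.
1 GeV² → 1/ℏ × (1 GeV in J)² = 2.433 × 10^14 W.
Convert the energy scale: 670 MeV² = 6.70 × 10^-4 GeV².
Result: 6.70 × 10^-4 × 2.433 × 10^14 = 1.630 × 10^11 W.

1.630 × 10^11 W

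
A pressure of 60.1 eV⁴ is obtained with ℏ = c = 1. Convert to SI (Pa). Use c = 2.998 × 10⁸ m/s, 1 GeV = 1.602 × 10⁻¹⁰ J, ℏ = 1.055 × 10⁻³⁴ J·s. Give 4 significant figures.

Pressure is [E]/[L]³ = [E]⁴/(ℏc)³.
1 GeV⁴ → 1/(ℏc)³ × (1 GeV in J)⁴ = 2.082 × 10³⁷ Pa.
Convert the energy scale: 60.1 eV⁴ = 6.01 × 10⁻³⁵ GeV⁴.
Result: 6.01 × 10⁻³⁵ × 2.082 × 10³⁷ = 1.251 × 10³ Pa.

1.251 × 10³ Pa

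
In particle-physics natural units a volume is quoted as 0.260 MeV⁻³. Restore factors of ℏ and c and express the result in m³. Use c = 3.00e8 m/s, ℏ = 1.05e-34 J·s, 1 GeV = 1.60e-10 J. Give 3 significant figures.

1.98e-39 m³

Volume is [L]³ = [E]⁻³·(ℏc)³.
1 GeV⁻³ → (ℏc)³ × (1 GeV in J)⁻³ = 7.63e-48 m³.
Convert the energy scale: 0.260 MeV⁻³ = 2.60e8 GeV⁻³.
Result: 2.60e8 × 7.63e-48 = 1.98e-39 m³.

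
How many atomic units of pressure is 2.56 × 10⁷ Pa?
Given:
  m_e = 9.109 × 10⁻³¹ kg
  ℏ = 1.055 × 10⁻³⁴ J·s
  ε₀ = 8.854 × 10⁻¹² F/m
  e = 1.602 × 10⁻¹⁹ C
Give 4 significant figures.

8.740 × 10⁻⁷

atomic unit of pressure: P_au = E_h/a₀³ = m_e⁴e¹⁰/((4πε₀)⁵ℏ⁸) = 2.929 × 10¹³ Pa.
2.56 × 10⁷ / 2.929 × 10¹³ = 8.740 × 10⁻⁷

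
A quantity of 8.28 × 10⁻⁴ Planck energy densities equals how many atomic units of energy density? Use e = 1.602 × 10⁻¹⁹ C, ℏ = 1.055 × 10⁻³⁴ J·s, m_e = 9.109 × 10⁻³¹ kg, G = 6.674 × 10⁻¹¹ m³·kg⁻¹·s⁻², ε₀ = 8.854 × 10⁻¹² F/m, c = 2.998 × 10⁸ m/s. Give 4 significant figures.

Planck energy density: u_P = c⁷/(ℏG²) = 4.632 × 10¹¹³ J/m³
atomic unit of energy density: u_au = E_h/a₀³ = m_e⁴e¹⁰/((4πε₀)⁵ℏ⁸) = 2.929 × 10¹³ J/m³
8.28 × 10⁻⁴ × 4.632 × 10¹¹³ / 2.929 × 10¹³ = 1.309 × 10⁹⁷

1.309 × 10⁹⁷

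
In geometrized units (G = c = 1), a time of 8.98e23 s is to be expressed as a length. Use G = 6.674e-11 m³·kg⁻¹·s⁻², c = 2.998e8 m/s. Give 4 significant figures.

Time → length via c.
8.98e23 s × (c) = 2.692e32 m

2.692e32 m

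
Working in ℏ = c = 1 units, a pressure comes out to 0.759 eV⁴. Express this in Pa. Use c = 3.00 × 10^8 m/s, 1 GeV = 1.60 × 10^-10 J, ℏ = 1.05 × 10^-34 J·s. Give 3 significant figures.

Pressure is [E]/[L]³ = [E]⁴/(ℏc)³.
1 GeV⁴ → 1/(ℏc)³ × (1 GeV in J)⁴ = 2.10 × 10^37 Pa.
Convert the energy scale: 0.759 eV⁴ = 7.59 × 10^-37 GeV⁴.
Result: 7.59 × 10^-37 × 2.10 × 10^37 = 15.9 Pa.

15.9 Pa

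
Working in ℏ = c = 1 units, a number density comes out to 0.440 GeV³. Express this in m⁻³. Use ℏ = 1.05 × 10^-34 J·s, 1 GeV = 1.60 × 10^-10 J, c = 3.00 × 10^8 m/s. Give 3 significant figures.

Number density is [L]⁻³ = [E]³/(ℏc)³.
1 GeV³ → 1/(ℏc)³ × (1 GeV in J)³ = 1.31 × 10^47 m⁻³.
Result: 0.440 × 1.31 × 10^47 = 5.77 × 10^46 m⁻³.

5.77 × 10^46 m⁻³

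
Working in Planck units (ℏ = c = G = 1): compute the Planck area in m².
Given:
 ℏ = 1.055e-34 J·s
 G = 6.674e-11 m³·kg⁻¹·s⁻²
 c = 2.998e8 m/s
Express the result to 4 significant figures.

Dimensional analysis gives A_P = ℏG/c³.
  = 7.041e-45 / 2.695e25
  = 2.613e-70 m²

2.613e-70 m²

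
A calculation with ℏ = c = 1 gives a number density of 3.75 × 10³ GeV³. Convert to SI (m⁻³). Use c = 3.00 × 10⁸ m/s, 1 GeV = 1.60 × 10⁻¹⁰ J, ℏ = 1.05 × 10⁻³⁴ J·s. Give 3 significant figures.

Number density is [L]⁻³ = [E]³/(ℏc)³.
1 GeV³ → 1/(ℏc)³ × (1 GeV in J)³ = 1.31 × 10⁴⁷ m⁻³.
Result: 3.75 × 10³ × 1.31 × 10⁴⁷ = 4.91 × 10⁵⁰ m⁻³.

4.91 × 10⁵⁰ m⁻³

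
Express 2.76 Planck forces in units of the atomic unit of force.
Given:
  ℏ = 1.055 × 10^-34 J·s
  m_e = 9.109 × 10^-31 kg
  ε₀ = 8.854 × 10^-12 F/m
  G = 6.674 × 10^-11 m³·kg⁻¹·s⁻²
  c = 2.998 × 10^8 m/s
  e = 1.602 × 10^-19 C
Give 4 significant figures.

4.064 × 10^51

Planck force: F_P = c⁴/G = 1.210 × 10^44 N
atomic unit of force: F_au = E_h/a₀ = m_e²e⁶/((4πε₀)³ℏ⁴) = 8.220 × 10^-8 N
2.76 × 1.210 × 10^44 / 8.220 × 10^-8 = 4.064 × 10^51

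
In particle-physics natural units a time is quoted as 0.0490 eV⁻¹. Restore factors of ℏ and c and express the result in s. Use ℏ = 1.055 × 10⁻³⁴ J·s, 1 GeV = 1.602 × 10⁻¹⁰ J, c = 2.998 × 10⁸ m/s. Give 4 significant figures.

3.227 × 10⁻¹⁷ s

A time is [E]⁻¹ in ℏ=c=1; restore one factor of ℏ.
1 GeV⁻¹ → ℏ × (1 GeV in J)⁻¹ = 6.586 × 10⁻²⁵ s.
Convert the energy scale: 0.0490 eV⁻¹ = 4.90 × 10⁷ GeV⁻¹.
Result: 4.90 × 10⁷ × 6.586 × 10⁻²⁵ = 3.227 × 10⁻¹⁷ s.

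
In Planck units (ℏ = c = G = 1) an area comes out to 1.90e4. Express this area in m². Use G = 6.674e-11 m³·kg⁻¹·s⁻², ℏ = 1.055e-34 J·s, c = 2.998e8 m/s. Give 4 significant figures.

One Planck area: A_P = ℏG/c³ = 2.613e-70 m².
1.90e4 × 2.613e-70 m² = 4.965e-66 m²

4.965e-66 m²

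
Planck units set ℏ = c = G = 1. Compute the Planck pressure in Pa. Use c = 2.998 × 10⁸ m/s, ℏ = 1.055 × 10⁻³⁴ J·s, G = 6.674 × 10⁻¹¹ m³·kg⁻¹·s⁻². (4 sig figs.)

The unique combination of the constants set to 1 with dimensions of pressure is p_P = c⁷/(ℏG²).
  = 2.177 × 10⁵⁹ / 4.699 × 10⁻⁵⁵
  = 4.632 × 10¹¹³ Pa

4.632 × 10¹¹³ Pa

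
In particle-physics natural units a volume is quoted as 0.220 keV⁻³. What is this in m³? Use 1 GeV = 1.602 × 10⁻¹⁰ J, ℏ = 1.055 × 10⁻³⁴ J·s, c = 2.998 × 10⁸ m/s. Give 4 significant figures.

Volume is [L]³ = [E]⁻³·(ℏc)³.
1 GeV⁻³ → (ℏc)³ × (1 GeV in J)⁻³ = 7.696 × 10⁻⁴⁸ m³.
Convert the energy scale: 0.220 keV⁻³ = 2.20 × 10¹⁷ GeV⁻³.
Result: 2.20 × 10¹⁷ × 7.696 × 10⁻⁴⁸ = 1.693 × 10⁻³⁰ m³.

1.693 × 10⁻³⁰ m³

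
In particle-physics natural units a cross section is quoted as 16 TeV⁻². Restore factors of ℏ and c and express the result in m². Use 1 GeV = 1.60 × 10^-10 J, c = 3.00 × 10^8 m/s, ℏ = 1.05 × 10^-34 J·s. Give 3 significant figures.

Area is [L]² = [E]⁻²·(ℏc)²; restore (ℏc)².
1 GeV⁻² → (ℏc)² × (1 GeV in J)⁻² = 3.88 × 10^-32 m².
Convert the energy scale: 16 TeV⁻² = 1.60 × 10^-5 GeV⁻².
Result: 1.60 × 10^-5 × 3.88 × 10^-32 = 6.20 × 10^-37 m².

6.20 × 10^-37 m²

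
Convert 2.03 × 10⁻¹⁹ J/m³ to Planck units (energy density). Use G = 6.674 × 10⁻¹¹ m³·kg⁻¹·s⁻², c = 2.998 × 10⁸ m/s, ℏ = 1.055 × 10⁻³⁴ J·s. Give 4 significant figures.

4.382 × 10⁻¹³³

Planck energy density: u_P = c⁷/(ℏG²) = 4.632 × 10¹¹³ J/m³.
2.03 × 10⁻¹⁹ / 4.632 × 10¹¹³ = 4.382 × 10⁻¹³³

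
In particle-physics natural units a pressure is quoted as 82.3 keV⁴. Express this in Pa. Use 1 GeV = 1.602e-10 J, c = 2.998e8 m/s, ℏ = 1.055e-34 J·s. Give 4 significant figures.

Pressure is [E]/[L]³ = [E]⁴/(ℏc)³.
1 GeV⁴ → 1/(ℏc)³ × (1 GeV in J)⁴ = 2.082e37 Pa.
Convert the energy scale: 82.3 keV⁴ = 8.23e-23 GeV⁴.
Result: 8.23e-23 × 2.082e37 = 1.713e15 Pa.

1.713e15 Pa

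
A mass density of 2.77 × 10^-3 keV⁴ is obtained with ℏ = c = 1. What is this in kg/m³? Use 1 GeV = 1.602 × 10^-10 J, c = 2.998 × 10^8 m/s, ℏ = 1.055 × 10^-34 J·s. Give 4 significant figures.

6.415 × 10^-7 kg/m³

Mass density is [E]/(c²[L]³) = [E]⁴/(ℏ³c⁵).
1 GeV⁴ → 1/(ℏ³c⁵) × (1 GeV in J)⁴ = 2.316 × 10^20 kg/m³.
Convert the energy scale: 2.77 × 10^-3 keV⁴ = 2.77 × 10^-27 GeV⁴.
Result: 2.77 × 10^-27 × 2.316 × 10^20 = 6.415 × 10^-7 kg/m³.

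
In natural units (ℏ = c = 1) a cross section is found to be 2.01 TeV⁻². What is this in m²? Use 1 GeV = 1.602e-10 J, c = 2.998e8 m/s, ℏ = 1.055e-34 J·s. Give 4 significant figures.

Area is [L]² = [E]⁻²·(ℏc)²; restore (ℏc)².
1 GeV⁻² → (ℏc)² × (1 GeV in J)⁻² = 3.898e-32 m².
Convert the energy scale: 2.01 TeV⁻² = 2.01e-6 GeV⁻².
Result: 2.01e-6 × 3.898e-32 = 7.835e-38 m².

7.835e-38 m²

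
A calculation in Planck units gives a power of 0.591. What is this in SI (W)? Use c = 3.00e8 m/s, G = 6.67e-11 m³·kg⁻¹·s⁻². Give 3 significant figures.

One Planck power: P_P = c⁵/G = 3.64e52 W.
0.591 × 3.64e52 W = 2.15e52 W

2.15e52 W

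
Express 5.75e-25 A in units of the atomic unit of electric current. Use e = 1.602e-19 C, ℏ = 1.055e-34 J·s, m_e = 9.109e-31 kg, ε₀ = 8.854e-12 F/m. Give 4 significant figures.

atomic unit of electric current: I_au = e E_h/ℏ = m_e e⁵/((4πε₀)²ℏ³) = 6.612e-3 A.
5.75e-25 / 6.612e-3 = 8.696e-23

8.696e-23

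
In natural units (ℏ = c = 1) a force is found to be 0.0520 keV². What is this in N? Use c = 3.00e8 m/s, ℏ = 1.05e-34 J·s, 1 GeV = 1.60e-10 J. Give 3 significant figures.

4.23e-8 N

Force is [E]/[L] = [E]²/(ℏc); restore (ℏc)⁻¹.
1 GeV² → 1/(ℏc) × (1 GeV in J)² = 8.13e5 N.
Convert the energy scale: 0.0520 keV² = 5.20e-14 GeV².
Result: 5.20e-14 × 8.13e5 = 4.23e-8 N.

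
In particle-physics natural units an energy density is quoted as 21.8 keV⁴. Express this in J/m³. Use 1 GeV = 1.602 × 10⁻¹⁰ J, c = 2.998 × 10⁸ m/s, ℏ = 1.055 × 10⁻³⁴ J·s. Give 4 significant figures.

4.538 × 10¹⁴ J/m³

[E]/[L]³ = [E]⁴/(ℏc)³; restore (ℏc)⁻³.
1 GeV⁴ → 1/(ℏc)³ × (1 GeV in J)⁴ = 2.082 × 10³⁷ J/m³.
Convert the energy scale: 21.8 keV⁴ = 2.18 × 10⁻²³ GeV⁴.
Result: 2.18 × 10⁻²³ × 2.082 × 10³⁷ = 4.538 × 10¹⁴ J/m³.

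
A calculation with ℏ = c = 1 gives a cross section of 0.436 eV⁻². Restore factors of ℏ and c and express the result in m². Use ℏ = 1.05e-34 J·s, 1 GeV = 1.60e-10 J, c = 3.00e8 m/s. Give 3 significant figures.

1.69e-14 m²

Area is [L]² = [E]⁻²·(ℏc)²; restore (ℏc)².
1 GeV⁻² → (ℏc)² × (1 GeV in J)⁻² = 3.88e-32 m².
Convert the energy scale: 0.436 eV⁻² = 4.36e17 GeV⁻².
Result: 4.36e17 × 3.88e-32 = 1.69e-14 m².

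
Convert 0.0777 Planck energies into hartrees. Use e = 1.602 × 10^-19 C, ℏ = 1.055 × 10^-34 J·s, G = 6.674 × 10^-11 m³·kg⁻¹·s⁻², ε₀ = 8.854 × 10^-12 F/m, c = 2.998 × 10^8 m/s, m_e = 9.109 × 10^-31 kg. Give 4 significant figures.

3.492 × 10^25

Planck energy: E_P = √(ℏc⁵/G) = 1.957 × 10^9 J
hartree: E_h = m_e e⁴/(4πε₀ℏ)² = 4.354 × 10^-18 J
0.0777 × 1.957 × 10^9 / 4.354 × 10^-18 = 3.492 × 10^25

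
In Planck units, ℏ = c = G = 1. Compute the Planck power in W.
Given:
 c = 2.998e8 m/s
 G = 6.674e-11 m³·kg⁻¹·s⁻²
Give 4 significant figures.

Dimensional analysis gives P_P = c⁵/G.
  = 2.422e42 / 6.674e-11
  = 3.629e52 W

3.629e52 W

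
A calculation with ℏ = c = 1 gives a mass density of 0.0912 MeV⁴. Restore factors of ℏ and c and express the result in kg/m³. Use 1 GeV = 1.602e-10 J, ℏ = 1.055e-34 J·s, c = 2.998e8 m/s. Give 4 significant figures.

Mass density is [E]/(c²[L]³) = [E]⁴/(ℏ³c⁵).
1 GeV⁴ → 1/(ℏ³c⁵) × (1 GeV in J)⁴ = 2.316e20 kg/m³.
Convert the energy scale: 0.0912 MeV⁴ = 9.12e-14 GeV⁴.
Result: 9.12e-14 × 2.316e20 = 2.112e7 kg/m³.

2.112e7 kg/m³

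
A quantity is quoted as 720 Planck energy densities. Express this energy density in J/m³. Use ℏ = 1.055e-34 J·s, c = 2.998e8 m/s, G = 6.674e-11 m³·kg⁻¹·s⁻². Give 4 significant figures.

3.335e116 J/m³

One Planck energy density: u_P = c⁷/(ℏG²) = 4.632e113 J/m³.
720 × 4.632e113 J/m³ = 3.335e116 J/m³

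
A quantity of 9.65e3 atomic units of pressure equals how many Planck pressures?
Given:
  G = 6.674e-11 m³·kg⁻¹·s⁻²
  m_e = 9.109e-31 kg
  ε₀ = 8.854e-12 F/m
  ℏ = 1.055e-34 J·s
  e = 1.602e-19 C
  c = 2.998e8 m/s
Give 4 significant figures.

6.102e-97

atomic unit of pressure: P_au = E_h/a₀³ = m_e⁴e¹⁰/((4πε₀)⁵ℏ⁸) = 2.929e13 Pa
Planck pressure: p_P = c⁷/(ℏG²) = 4.632e113 Pa
9.65e3 × 2.929e13 / 4.632e113 = 6.102e-97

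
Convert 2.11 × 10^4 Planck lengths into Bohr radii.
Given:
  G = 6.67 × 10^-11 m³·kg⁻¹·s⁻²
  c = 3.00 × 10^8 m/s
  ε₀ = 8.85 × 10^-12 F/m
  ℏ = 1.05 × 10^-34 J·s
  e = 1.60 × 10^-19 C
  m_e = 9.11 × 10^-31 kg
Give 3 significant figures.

Planck length: ℓ_P = √(ℏG/c³) = 1.61 × 10^-35 m
Bohr radius: a₀ = 4πε₀ℏ²/(m_e e²) = 5.26 × 10^-11 m
2.11 × 10^4 × 1.61 × 10^-35 / 5.26 × 10^-11 = 6.46 × 10^-21

6.46 × 10^-21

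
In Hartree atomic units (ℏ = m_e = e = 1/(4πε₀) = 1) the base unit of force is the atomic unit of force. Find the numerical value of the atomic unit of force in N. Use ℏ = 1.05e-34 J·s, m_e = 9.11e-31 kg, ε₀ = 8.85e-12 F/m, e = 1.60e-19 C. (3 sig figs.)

F_au = E_h/a₀ = m_e²e⁶/((4πε₀)³ℏ⁴)
E_h = 4.38e-18 J
a₀ = 5.26e-11 m
E_h/a₀ = 8.33e-8 N

8.33e-8 N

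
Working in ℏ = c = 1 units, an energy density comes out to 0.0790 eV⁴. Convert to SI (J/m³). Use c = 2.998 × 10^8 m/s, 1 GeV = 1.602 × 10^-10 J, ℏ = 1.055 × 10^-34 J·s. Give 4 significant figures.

[E]/[L]³ = [E]⁴/(ℏc)³; restore (ℏc)⁻³.
1 GeV⁴ → 1/(ℏc)³ × (1 GeV in J)⁴ = 2.082 × 10^37 J/m³.
Convert the energy scale: 0.0790 eV⁴ = 7.90 × 10^-38 GeV⁴.
Result: 7.90 × 10^-38 × 2.082 × 10^37 = 1.644 J/m³.

1.644 J/m³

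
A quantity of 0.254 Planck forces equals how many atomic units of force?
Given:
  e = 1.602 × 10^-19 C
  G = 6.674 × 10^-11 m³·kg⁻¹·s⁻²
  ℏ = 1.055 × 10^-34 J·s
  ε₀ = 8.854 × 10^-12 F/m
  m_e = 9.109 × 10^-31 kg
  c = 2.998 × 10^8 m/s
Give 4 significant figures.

3.740 × 10^50

Planck force: F_P = c⁴/G = 1.210 × 10^44 N
atomic unit of force: F_au = E_h/a₀ = m_e²e⁶/((4πε₀)³ℏ⁴) = 8.220 × 10^-8 N
0.254 × 1.210 × 10^44 / 8.220 × 10^-8 = 3.740 × 10^50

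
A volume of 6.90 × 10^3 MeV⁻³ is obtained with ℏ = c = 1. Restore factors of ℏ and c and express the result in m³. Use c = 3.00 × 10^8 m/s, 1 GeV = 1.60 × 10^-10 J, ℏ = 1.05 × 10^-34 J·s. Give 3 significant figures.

5.27 × 10^-35 m³

Volume is [L]³ = [E]⁻³·(ℏc)³.
1 GeV⁻³ → (ℏc)³ × (1 GeV in J)⁻³ = 7.63 × 10^-48 m³.
Convert the energy scale: 6.90 × 10^3 MeV⁻³ = 6.90 × 10^12 GeV⁻³.
Result: 6.90 × 10^12 × 7.63 × 10^-48 = 5.27 × 10^-35 m³.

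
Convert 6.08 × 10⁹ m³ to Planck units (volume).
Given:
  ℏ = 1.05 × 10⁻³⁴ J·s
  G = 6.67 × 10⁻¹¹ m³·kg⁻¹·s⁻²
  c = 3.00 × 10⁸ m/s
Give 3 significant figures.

1.46 × 10¹¹⁴

Planck volume: V_P = (ℏG/c³)^(3/2) = 4.18 × 10⁻¹⁰⁵ m³.
6.08 × 10⁹ / 4.18 × 10⁻¹⁰⁵ = 1.46 × 10¹¹⁴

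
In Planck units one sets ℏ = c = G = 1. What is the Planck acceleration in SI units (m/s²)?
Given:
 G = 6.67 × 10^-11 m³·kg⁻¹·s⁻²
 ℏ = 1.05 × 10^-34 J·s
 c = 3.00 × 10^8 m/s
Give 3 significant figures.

a_P = √(c⁷/(ℏG))
  = √(3.12 × 10^103)
  = 5.59 × 10^51 m/s²

5.59 × 10^51 m/s²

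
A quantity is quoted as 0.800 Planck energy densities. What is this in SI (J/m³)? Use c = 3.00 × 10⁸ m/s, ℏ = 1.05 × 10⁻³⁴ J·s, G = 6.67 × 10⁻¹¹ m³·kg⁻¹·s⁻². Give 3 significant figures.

One Planck energy density: u_P = c⁷/(ℏG²) = 4.68 × 10¹¹³ J/m³.
0.800 × 4.68 × 10¹¹³ J/m³ = 3.75 × 10¹¹³ J/m³

3.75 × 10¹¹³ J/m³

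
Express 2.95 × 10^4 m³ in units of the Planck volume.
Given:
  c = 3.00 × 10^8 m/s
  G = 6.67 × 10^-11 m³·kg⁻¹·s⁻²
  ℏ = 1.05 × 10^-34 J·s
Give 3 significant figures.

Planck volume: V_P = (ℏG/c³)^(3/2) = 4.18 × 10^-105 m³.
2.95 × 10^4 / 4.18 × 10^-105 = 7.06 × 10^108

7.06 × 10^108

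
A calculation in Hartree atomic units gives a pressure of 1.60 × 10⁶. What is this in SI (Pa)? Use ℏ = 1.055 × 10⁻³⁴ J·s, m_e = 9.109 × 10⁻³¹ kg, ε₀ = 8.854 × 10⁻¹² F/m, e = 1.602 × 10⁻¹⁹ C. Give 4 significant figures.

4.687 × 10¹⁹ Pa

One atomic unit of pressure: P_au = E_h/a₀³ = m_e⁴e¹⁰/((4πε₀)⁵ℏ⁸) = 2.929 × 10¹³ Pa.
1.60 × 10⁶ × 2.929 × 10¹³ Pa = 4.687 × 10¹⁹ Pa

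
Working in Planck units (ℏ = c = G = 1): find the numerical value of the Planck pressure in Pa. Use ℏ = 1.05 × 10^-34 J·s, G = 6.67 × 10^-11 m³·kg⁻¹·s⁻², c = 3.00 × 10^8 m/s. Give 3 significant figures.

From ℏ = c = G = 1 the pressure scale is p_P = c⁷/(ℏG²).
  = 2.19 × 10^59 / 4.67 × 10^-55
  = 4.68 × 10^113 Pa

4.68 × 10^113 Pa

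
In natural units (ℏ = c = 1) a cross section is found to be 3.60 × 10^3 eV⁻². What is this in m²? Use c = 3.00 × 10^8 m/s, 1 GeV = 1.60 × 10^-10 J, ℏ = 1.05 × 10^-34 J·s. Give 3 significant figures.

1.40 × 10^-10 m²

Area is [L]² = [E]⁻²·(ℏc)²; restore (ℏc)².
1 GeV⁻² → (ℏc)² × (1 GeV in J)⁻² = 3.88 × 10^-32 m².
Convert the energy scale: 3.60 × 10^3 eV⁻² = 3.60 × 10^21 GeV⁻².
Result: 3.60 × 10^21 × 3.88 × 10^-32 = 1.40 × 10^-10 m².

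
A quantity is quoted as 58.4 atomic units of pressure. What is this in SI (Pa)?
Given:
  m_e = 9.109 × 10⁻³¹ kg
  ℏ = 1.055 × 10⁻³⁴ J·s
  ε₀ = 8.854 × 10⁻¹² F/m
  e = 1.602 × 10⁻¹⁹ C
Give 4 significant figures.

One atomic unit of pressure: P_au = E_h/a₀³ = m_e⁴e¹⁰/((4πε₀)⁵ℏ⁸) = 2.929 × 10¹³ Pa.
58.4 × 2.929 × 10¹³ Pa = 1.711 × 10¹⁵ Pa

1.711 × 10¹⁵ Pa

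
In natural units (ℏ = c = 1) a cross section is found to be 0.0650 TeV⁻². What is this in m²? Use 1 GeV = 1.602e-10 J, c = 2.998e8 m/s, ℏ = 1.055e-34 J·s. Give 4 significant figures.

Area is [L]² = [E]⁻²·(ℏc)²; restore (ℏc)².
1 GeV⁻² → (ℏc)² × (1 GeV in J)⁻² = 3.898e-32 m².
Convert the energy scale: 0.0650 TeV⁻² = 6.50e-8 GeV⁻².
Result: 6.50e-8 × 3.898e-32 = 2.534e-39 m².

2.534e-39 m²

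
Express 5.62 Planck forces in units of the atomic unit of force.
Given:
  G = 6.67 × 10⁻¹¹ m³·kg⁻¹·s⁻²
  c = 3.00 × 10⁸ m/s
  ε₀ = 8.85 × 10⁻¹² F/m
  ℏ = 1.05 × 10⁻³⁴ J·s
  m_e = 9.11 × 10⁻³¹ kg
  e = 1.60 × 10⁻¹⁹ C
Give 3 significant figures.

Planck force: F_P = c⁴/G = 1.21 × 10⁴⁴ N
atomic unit of force: F_au = E_h/a₀ = m_e²e⁶/((4πε₀)³ℏ⁴) = 8.33 × 10⁻⁸ N
5.62 × 1.21 × 10⁴⁴ / 8.33 × 10⁻⁸ = 8.20 × 10⁵¹

8.20 × 10⁵¹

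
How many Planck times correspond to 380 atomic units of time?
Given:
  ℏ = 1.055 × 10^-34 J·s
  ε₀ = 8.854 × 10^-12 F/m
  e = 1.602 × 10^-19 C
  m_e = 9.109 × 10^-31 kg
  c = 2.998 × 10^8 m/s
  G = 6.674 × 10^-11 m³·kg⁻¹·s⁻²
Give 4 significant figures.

1.708 × 10^29

atomic unit of time: τ_au = (4πε₀)²ℏ³/(m_e e⁴) = 2.423 × 10^-17 s
Planck time: t_P = √(ℏG/c⁵) = 5.392 × 10^-44 s
380 × 2.423 × 10^-17 / 5.392 × 10^-44 = 1.708 × 10^29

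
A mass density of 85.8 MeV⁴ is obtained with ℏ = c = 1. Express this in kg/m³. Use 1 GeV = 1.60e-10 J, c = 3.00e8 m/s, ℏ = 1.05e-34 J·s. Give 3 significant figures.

2.00e10 kg/m³

Mass density is [E]/(c²[L]³) = [E]⁴/(ℏ³c⁵).
1 GeV⁴ → 1/(ℏ³c⁵) × (1 GeV in J)⁴ = 2.33e20 kg/m³.
Convert the energy scale: 85.8 MeV⁴ = 8.58e-11 GeV⁴.
Result: 8.58e-11 × 2.33e20 = 2.00e10 kg/m³.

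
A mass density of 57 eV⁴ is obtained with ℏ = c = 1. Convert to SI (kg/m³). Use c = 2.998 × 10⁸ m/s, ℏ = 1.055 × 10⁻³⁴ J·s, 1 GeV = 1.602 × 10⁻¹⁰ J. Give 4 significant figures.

1.320 × 10⁻¹⁴ kg/m³

Mass density is [E]/(c²[L]³) = [E]⁴/(ℏ³c⁵).
1 GeV⁴ → 1/(ℏ³c⁵) × (1 GeV in J)⁴ = 2.316 × 10²⁰ kg/m³.
Convert the energy scale: 57 eV⁴ = 5.70 × 10⁻³⁵ GeV⁴.
Result: 5.70 × 10⁻³⁵ × 2.316 × 10²⁰ = 1.320 × 10⁻¹⁴ kg/m³.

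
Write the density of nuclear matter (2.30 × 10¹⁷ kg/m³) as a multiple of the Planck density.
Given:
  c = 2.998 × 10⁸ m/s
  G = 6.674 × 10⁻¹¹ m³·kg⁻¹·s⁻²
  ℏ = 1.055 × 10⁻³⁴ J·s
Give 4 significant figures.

4.463 × 10⁻⁸⁰

Planck density: ρ_P = c⁵/(ℏG²) = 5.154 × 10⁹⁶ kg/m³.
2.30 × 10¹⁷ / 5.154 × 10⁹⁶ = 4.463 × 10⁻⁸⁰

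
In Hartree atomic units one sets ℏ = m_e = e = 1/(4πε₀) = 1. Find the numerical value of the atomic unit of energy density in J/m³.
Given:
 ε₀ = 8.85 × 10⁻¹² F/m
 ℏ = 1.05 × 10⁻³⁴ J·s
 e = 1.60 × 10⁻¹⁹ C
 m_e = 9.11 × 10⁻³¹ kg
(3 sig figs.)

u_au = E_h/a₀³ = m_e⁴e¹⁰/((4πε₀)⁵ℏ⁸)
E_h = 4.38 × 10⁻¹⁸ J
a₀ = 5.26 × 10⁻¹¹ m
E_h/a₀³ = 3.01 × 10¹³ J/m³

3.01 × 10¹³ J/m³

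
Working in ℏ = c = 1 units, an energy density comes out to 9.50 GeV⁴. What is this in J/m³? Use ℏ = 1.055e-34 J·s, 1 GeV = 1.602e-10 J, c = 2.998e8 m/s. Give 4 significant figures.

1.978e38 J/m³

[E]/[L]³ = [E]⁴/(ℏc)³; restore (ℏc)⁻³.
1 GeV⁴ → 1/(ℏc)³ × (1 GeV in J)⁴ = 2.082e37 J/m³.
Result: 9.50 × 2.082e37 = 1.978e38 J/m³.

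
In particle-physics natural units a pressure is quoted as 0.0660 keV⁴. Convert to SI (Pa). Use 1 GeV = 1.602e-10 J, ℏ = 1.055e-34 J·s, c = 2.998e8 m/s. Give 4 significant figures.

1.374e12 Pa

Pressure is [E]/[L]³ = [E]⁴/(ℏc)³.
1 GeV⁴ → 1/(ℏc)³ × (1 GeV in J)⁴ = 2.082e37 Pa.
Convert the energy scale: 0.0660 keV⁴ = 6.60e-26 GeV⁴.
Result: 6.60e-26 × 2.082e37 = 1.374e12 Pa.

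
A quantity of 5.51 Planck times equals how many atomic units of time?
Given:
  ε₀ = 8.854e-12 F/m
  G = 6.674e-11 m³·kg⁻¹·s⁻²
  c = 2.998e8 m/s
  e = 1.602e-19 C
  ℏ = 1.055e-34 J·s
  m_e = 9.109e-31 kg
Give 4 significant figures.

1.226e-26

Planck time: t_P = √(ℏG/c⁵) = 5.392e-44 s
atomic unit of time: τ_au = (4πε₀)²ℏ³/(m_e e⁴) = 2.423e-17 s
5.51 × 5.392e-44 / 2.423e-17 = 1.226e-26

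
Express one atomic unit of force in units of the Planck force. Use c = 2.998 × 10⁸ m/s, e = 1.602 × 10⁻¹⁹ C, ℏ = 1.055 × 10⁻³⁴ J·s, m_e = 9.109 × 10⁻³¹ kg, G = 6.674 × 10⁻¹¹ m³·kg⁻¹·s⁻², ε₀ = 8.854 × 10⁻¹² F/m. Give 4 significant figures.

6.791 × 10⁻⁵²

atomic unit of force: F_au = E_h/a₀ = m_e²e⁶/((4πε₀)³ℏ⁴) = 8.220 × 10⁻⁸ N
Planck force: F_P = c⁴/G = 1.210 × 10⁴⁴ N
ratio = 8.220 × 10⁻⁸ / 1.210 × 10⁴⁴ = 6.791 × 10⁻⁵²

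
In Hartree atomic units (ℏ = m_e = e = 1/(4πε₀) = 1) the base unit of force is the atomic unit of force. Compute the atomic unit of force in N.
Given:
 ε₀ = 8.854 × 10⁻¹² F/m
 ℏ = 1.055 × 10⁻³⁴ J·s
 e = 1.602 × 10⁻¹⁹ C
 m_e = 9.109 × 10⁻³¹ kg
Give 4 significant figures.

8.220 × 10⁻⁸ N

F_au = E_h/a₀ = m_e²e⁶/((4πε₀)³ℏ⁴)
E_h = 4.354 × 10⁻¹⁸ J
a₀ = 5.297 × 10⁻¹¹ m
E_h/a₀ = 8.220 × 10⁻⁸ N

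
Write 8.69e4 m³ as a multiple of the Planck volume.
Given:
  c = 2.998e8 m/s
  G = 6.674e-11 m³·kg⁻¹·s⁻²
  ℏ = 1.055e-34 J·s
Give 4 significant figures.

Planck volume: V_P = (ℏG/c³)^(3/2) = 4.224e-105 m³.
8.69e4 / 4.224e-105 = 2.057e109

2.057e109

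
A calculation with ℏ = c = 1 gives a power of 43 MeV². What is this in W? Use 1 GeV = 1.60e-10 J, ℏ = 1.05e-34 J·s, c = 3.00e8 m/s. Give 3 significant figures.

Power is [E]/[T] = [E]²/ℏ.
1 GeV² → 1/ℏ × (1 GeV in J)² = 2.44e14 W.
Convert the energy scale: 43 MeV² = 4.30e-5 GeV².
Result: 4.30e-5 × 2.44e14 = 1.05e10 W.

1.05e10 W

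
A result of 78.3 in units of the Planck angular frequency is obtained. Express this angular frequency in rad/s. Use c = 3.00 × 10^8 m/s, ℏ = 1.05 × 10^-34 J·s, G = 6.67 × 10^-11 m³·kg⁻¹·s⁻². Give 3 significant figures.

1.46 × 10^45 rad/s

One Planck angular frequency: ω_P = √(c⁵/(ℏG)) = 1.86 × 10^43 rad/s.
78.3 × 1.86 × 10^43 rad/s = 1.46 × 10^45 rad/s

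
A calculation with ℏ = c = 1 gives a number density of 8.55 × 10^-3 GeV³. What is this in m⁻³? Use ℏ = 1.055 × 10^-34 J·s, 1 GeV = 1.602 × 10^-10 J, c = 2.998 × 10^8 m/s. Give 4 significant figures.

Number density is [L]⁻³ = [E]³/(ℏc)³.
1 GeV³ → 1/(ℏc)³ × (1 GeV in J)³ = 1.299 × 10^47 m⁻³.
Result: 8.55 × 10^-3 × 1.299 × 10^47 = 1.111 × 10^45 m⁻³.

1.111 × 10^45 m⁻³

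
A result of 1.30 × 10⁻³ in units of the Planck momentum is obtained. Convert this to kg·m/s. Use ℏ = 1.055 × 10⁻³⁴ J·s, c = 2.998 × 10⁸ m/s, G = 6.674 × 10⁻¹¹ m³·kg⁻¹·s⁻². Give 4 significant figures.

One Planck momentum: p_P = √(ℏc³/G) = 6.527 kg·m/s.
1.30 × 10⁻³ × 6.527 kg·m/s = 8.484 × 10⁻³ kg·m/s

8.484 × 10⁻³ kg·m/s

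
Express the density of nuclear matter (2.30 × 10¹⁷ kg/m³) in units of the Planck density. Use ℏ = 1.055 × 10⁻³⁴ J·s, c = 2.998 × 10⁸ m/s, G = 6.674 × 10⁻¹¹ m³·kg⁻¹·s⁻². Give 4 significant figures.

Planck density: ρ_P = c⁵/(ℏG²) = 5.154 × 10⁹⁶ kg/m³.
2.30 × 10¹⁷ / 5.154 × 10⁹⁶ = 4.463 × 10⁻⁸⁰

4.463 × 10⁻⁸⁰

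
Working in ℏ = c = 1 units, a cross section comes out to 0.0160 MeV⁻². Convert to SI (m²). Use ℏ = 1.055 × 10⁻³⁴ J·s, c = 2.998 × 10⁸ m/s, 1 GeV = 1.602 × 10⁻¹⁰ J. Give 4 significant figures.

Area is [L]² = [E]⁻²·(ℏc)²; restore (ℏc)².
1 GeV⁻² → (ℏc)² × (1 GeV in J)⁻² = 3.898 × 10⁻³² m².
Convert the energy scale: 0.0160 MeV⁻² = 1.60 × 10⁴ GeV⁻².
Result: 1.60 × 10⁴ × 3.898 × 10⁻³² = 6.237 × 10⁻²⁸ m².

6.237 × 10⁻²⁸ m²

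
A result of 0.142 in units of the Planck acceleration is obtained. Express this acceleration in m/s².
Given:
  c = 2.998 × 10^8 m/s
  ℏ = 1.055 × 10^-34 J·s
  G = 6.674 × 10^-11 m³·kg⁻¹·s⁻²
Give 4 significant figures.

One Planck acceleration: a_P = √(c⁷/(ℏG)) = 5.560 × 10^51 m/s².
0.142 × 5.560 × 10^51 m/s² = 7.896 × 10^50 m/s²

7.896 × 10^50 m/s²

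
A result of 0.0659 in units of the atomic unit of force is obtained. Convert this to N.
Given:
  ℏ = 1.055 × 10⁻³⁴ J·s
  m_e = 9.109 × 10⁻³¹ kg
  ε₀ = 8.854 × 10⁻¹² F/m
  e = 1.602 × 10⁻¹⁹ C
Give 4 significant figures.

One atomic unit of force: F_au = E_h/a₀ = m_e²e⁶/((4πε₀)³ℏ⁴) = 8.220 × 10⁻⁸ N.
0.0659 × 8.220 × 10⁻⁸ N = 5.417 × 10⁻⁹ N

5.417 × 10⁻⁹ N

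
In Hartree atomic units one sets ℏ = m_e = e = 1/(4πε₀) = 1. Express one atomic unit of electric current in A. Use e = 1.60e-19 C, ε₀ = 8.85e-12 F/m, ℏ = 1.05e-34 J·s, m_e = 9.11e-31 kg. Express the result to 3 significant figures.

6.67e-3 A

I_au = e E_h/ℏ = m_e e⁵/((4πε₀)²ℏ³)
E_h = 4.38e-18 J
e·E_h/ℏ = 6.67e-3 A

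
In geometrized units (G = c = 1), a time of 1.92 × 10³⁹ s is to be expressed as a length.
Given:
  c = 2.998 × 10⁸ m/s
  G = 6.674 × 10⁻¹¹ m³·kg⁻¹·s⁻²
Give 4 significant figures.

Time → length via c.
1.92 × 10³⁹ s × (c) = 5.756 × 10⁴⁷ m

5.756 × 10⁴⁷ m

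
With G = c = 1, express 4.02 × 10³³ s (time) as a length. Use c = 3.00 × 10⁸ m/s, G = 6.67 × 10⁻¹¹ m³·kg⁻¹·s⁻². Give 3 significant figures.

Time → length via c.
4.02 × 10³³ s × (c) = 1.21 × 10⁴² m

1.21 × 10⁴² m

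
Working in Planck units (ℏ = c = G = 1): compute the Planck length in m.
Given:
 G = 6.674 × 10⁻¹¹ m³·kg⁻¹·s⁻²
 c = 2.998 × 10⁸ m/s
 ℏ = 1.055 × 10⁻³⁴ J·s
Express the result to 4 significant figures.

Dimensional analysis gives ℓ_P = √(ℏG/c³).
  = √(2.613 × 10⁻⁷⁰)
  = 1.616 × 10⁻³⁵ m

1.616 × 10⁻³⁵ m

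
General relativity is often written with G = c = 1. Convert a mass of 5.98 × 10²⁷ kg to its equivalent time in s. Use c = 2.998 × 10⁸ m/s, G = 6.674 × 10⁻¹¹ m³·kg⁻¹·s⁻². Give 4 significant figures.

1.481 × 10⁻⁸ s

Mass → time via G/c³.
5.98 × 10²⁷ kg × (G/c³) = 1.481 × 10⁻⁸ s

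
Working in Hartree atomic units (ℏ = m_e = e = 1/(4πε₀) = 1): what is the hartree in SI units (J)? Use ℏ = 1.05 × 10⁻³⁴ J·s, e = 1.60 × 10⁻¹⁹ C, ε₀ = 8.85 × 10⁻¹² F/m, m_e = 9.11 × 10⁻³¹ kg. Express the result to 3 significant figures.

4.38 × 10⁻¹⁸ J

The unique combination of the constants set to 1 with dimensions of energy is E_h = m_e e⁴/(4πε₀ℏ)².
  = 5.97 × 10⁻¹⁰⁶ / 1.36 × 10⁻⁸⁸
  = 4.38 × 10⁻¹⁸ J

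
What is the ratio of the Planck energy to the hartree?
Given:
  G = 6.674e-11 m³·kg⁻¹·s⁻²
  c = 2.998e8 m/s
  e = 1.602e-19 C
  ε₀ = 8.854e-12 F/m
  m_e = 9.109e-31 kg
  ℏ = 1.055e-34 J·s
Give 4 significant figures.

4.494e26

Planck energy: E_P = √(ℏc⁵/G) = 1.957e9 J
hartree: E_h = m_e e⁴/(4πε₀ℏ)² = 4.354e-18 J
ratio = 1.957e9 / 4.354e-18 = 4.494e26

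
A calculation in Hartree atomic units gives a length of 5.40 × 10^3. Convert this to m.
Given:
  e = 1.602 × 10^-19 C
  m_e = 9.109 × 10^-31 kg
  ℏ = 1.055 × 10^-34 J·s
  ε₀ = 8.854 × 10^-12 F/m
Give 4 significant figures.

One Bohr radius: a₀ = 4πε₀ℏ²/(m_e e²) = 5.297 × 10^-11 m.
5.40 × 10^3 × 5.297 × 10^-11 m = 2.861 × 10^-7 m

2.861 × 10^-7 m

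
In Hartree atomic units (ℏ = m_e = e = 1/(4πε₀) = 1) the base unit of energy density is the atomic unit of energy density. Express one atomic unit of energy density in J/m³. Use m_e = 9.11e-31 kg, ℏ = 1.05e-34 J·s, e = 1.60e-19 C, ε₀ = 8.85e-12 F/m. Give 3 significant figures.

3.01e13 J/m³

u_au = E_h/a₀³ = m_e⁴e¹⁰/((4πε₀)⁵ℏ⁸)
E_h = 4.38e-18 J
a₀ = 5.26e-11 m
E_h/a₀³ = 3.01e13 J/m³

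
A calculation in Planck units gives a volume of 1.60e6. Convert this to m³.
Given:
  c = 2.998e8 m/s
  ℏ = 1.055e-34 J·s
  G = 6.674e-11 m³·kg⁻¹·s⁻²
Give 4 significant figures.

One Planck volume: V_P = (ℏG/c³)^(3/2) = 4.224e-105 m³.
1.60e6 × 4.224e-105 m³ = 6.758e-99 m³

6.758e-99 m³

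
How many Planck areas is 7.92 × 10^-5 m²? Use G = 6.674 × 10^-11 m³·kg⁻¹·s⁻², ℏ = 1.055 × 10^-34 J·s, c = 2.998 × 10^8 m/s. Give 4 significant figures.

3.031 × 10^65

Planck area: A_P = ℏG/c³ = 2.613 × 10^-70 m².
7.92 × 10^-5 / 2.613 × 10^-70 = 3.031 × 10^65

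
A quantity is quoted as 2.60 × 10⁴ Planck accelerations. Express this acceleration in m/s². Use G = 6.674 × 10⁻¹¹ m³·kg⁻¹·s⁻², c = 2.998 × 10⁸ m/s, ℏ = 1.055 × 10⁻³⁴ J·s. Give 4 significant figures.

One Planck acceleration: a_P = √(c⁷/(ℏG)) = 5.560 × 10⁵¹ m/s².
2.60 × 10⁴ × 5.560 × 10⁵¹ m/s² = 1.446 × 10⁵⁶ m/s²

1.446 × 10⁵⁶ m/s²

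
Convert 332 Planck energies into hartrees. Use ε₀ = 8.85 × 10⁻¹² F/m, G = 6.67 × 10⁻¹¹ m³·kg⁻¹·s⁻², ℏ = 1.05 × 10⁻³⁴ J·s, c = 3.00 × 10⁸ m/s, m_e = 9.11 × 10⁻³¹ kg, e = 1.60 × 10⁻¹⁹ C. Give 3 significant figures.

1.48 × 10²⁹

Planck energy: E_P = √(ℏc⁵/G) = 1.96 × 10⁹ J
hartree: E_h = m_e e⁴/(4πε₀ℏ)² = 4.38 × 10⁻¹⁸ J
332 × 1.96 × 10⁹ / 4.38 × 10⁻¹⁸ = 1.48 × 10²⁹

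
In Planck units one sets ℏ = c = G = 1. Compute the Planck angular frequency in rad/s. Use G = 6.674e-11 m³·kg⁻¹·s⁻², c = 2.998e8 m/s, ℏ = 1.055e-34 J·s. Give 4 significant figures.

ω_P = √(c⁵/(ℏG))
  = √(3.440e86)
  = 1.855e43 rad/s

1.855e43 rad/s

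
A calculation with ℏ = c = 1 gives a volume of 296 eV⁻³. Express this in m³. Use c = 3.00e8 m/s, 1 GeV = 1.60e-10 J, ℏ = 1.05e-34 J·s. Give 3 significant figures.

2.26e-18 m³

Volume is [L]³ = [E]⁻³·(ℏc)³.
1 GeV⁻³ → (ℏc)³ × (1 GeV in J)⁻³ = 7.63e-48 m³.
Convert the energy scale: 296 eV⁻³ = 2.96e29 GeV⁻³.
Result: 2.96e29 × 7.63e-48 = 2.26e-18 m³.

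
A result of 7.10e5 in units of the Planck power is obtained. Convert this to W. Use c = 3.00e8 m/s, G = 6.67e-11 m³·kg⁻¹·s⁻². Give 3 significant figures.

2.59e58 W

One Planck power: P_P = c⁵/G = 3.64e52 W.
7.10e5 × 3.64e52 W = 2.59e58 W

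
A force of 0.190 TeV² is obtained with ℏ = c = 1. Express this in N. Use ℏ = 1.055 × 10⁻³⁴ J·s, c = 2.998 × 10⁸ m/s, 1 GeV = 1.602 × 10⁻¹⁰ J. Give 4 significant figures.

1.542 × 10¹¹ N

Force is [E]/[L] = [E]²/(ℏc); restore (ℏc)⁻¹.
1 GeV² → 1/(ℏc) × (1 GeV in J)² = 8.114 × 10⁵ N.
Convert the energy scale: 0.190 TeV² = 1.90 × 10⁵ GeV².
Result: 1.90 × 10⁵ × 8.114 × 10⁵ = 1.542 × 10¹¹ N.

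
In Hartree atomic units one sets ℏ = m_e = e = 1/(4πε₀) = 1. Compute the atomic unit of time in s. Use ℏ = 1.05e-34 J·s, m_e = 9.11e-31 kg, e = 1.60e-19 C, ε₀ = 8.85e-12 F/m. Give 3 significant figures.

τ_au = (4πε₀)²ℏ³/(m_e e⁴)
E_h = 4.38e-18 J
ℏ/E_h = 2.40e-17 s

2.40e-17 s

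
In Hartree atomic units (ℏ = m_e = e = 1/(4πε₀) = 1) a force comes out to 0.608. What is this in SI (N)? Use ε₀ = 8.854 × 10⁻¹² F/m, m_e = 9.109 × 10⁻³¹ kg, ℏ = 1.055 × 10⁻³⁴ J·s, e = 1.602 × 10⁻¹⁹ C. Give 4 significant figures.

One atomic unit of force: F_au = E_h/a₀ = m_e²e⁶/((4πε₀)³ℏ⁴) = 8.220 × 10⁻⁸ N.
0.608 × 8.220 × 10⁻⁸ N = 4.998 × 10⁻⁸ N

4.998 × 10⁻⁸ N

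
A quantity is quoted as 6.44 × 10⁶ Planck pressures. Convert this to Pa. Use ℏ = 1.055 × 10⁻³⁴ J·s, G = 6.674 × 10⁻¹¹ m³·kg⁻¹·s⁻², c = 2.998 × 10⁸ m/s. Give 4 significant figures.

2.983 × 10¹²⁰ Pa

One Planck pressure: p_P = c⁷/(ℏG²) = 4.632 × 10¹¹³ Pa.
6.44 × 10⁶ × 4.632 × 10¹¹³ Pa = 2.983 × 10¹²⁰ Pa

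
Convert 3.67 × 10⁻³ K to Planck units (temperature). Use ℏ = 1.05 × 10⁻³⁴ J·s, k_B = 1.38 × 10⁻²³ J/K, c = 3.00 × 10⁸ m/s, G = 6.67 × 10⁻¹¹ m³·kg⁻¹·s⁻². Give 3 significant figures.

Planck temperature: T_P = √(ℏc⁵/G) / k_B = 1.42 × 10³² K.
3.67 × 10⁻³ / 1.42 × 10³² = 2.59 × 10⁻³⁵

2.59 × 10⁻³⁵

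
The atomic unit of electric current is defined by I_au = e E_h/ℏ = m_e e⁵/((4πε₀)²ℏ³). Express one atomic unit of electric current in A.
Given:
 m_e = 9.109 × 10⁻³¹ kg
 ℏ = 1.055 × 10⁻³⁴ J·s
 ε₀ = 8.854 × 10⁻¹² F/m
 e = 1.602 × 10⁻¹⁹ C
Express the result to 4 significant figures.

6.612 × 10⁻³ A

I_au = e E_h/ℏ = m_e e⁵/((4πε₀)²ℏ³)
E_h = 4.354 × 10⁻¹⁸ J
e·E_h/ℏ = 6.612 × 10⁻³ A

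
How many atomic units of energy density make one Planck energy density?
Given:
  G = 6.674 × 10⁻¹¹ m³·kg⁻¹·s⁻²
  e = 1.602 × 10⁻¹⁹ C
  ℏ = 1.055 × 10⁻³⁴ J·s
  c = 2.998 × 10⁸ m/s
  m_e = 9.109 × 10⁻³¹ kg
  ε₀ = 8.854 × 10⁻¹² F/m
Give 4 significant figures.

1.581 × 10¹⁰⁰

Planck energy density: u_P = c⁷/(ℏG²) = 4.632 × 10¹¹³ J/m³
atomic unit of energy density: u_au = E_h/a₀³ = m_e⁴e¹⁰/((4πε₀)⁵ℏ⁸) = 2.929 × 10¹³ J/m³
ratio = 4.632 × 10¹¹³ / 2.929 × 10¹³ = 1.581 × 10¹⁰⁰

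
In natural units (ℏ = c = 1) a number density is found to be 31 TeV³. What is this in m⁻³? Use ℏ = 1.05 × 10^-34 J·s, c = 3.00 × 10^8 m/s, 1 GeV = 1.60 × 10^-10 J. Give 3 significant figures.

4.06 × 10^57 m⁻³

Number density is [L]⁻³ = [E]³/(ℏc)³.
1 GeV³ → 1/(ℏc)³ × (1 GeV in J)³ = 1.31 × 10^47 m⁻³.
Convert the energy scale: 31 TeV³ = 3.10 × 10^10 GeV³.
Result: 3.10 × 10^10 × 1.31 × 10^47 = 4.06 × 10^57 m⁻³.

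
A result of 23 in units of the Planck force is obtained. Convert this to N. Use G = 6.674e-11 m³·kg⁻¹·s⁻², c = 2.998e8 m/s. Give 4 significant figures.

One Planck force: F_P = c⁴/G = 1.210e44 N.
23 × 1.210e44 N = 2.784e45 N

2.784e45 N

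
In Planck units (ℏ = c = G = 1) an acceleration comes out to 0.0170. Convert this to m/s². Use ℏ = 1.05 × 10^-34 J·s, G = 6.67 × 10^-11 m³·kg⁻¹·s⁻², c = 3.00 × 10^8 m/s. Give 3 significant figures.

One Planck acceleration: a_P = √(c⁷/(ℏG)) = 5.59 × 10^51 m/s².
0.0170 × 5.59 × 10^51 m/s² = 9.50 × 10^49 m/s²

9.50 × 10^49 m/s²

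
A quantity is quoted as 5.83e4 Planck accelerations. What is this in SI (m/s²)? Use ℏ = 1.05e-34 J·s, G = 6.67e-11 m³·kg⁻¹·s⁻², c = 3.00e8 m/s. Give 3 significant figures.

One Planck acceleration: a_P = √(c⁷/(ℏG)) = 5.59e51 m/s².
5.83e4 × 5.59e51 m/s² = 3.26e56 m/s²

3.26e56 m/s²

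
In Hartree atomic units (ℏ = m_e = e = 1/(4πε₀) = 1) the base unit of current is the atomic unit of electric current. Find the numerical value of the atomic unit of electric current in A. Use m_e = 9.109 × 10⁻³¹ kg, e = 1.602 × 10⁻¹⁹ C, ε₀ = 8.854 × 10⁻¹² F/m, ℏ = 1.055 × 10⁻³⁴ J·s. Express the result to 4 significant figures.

6.612 × 10⁻³ A

I_au = e E_h/ℏ = m_e e⁵/((4πε₀)²ℏ³)
E_h = 4.354 × 10⁻¹⁸ J
e·E_h/ℏ = 6.612 × 10⁻³ A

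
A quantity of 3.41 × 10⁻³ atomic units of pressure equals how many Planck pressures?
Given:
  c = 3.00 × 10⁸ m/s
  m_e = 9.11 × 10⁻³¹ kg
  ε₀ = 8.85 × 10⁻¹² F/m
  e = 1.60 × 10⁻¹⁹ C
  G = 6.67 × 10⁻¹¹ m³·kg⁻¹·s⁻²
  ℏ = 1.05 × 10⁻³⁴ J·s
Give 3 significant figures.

2.19 × 10⁻¹⁰³

atomic unit of pressure: P_au = E_h/a₀³ = m_e⁴e¹⁰/((4πε₀)⁵ℏ⁸) = 3.01 × 10¹³ Pa
Planck pressure: p_P = c⁷/(ℏG²) = 4.68 × 10¹¹³ Pa
3.41 × 10⁻³ × 3.01 × 10¹³ / 4.68 × 10¹¹³ = 2.19 × 10⁻¹⁰³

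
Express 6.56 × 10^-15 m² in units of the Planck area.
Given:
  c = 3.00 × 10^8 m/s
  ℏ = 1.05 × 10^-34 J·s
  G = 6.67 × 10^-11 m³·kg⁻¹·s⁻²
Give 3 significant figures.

2.53 × 10^55

Planck area: A_P = ℏG/c³ = 2.59 × 10^-70 m².
6.56 × 10^-15 / 2.59 × 10^-70 = 2.53 × 10^55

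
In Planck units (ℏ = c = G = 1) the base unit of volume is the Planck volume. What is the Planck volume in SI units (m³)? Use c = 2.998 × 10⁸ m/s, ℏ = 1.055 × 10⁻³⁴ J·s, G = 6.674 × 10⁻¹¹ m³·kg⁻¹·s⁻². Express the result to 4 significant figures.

V_P = (ℏG/c³)^(3/2)
  = √(1.784 × 10⁻²⁰⁹)
  = 4.224 × 10⁻¹⁰⁵ m³

4.224 × 10⁻¹⁰⁵ m³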